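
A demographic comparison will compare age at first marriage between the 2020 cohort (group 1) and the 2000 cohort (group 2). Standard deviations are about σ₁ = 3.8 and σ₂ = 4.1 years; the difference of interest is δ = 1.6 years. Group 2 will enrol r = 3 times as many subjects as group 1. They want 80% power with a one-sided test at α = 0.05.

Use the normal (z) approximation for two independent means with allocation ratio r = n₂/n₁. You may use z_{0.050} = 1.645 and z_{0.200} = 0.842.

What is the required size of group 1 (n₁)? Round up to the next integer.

n₁ = 49

n₁ = (z_α + z_β)² · (σ₁² + σ₂²/r) / δ²
   = (1.645 + 0.842)² · (3.8² + 4.1²/3) / 1.6²
   = 6.1852 · (14.44 + 5.6033) / 2.56
   = 6.1852 · 20.0433 / 2.56
   = 48.43
Round up → n₁ = 49; n₂ = r·n₁ = 3 × 49 = 147.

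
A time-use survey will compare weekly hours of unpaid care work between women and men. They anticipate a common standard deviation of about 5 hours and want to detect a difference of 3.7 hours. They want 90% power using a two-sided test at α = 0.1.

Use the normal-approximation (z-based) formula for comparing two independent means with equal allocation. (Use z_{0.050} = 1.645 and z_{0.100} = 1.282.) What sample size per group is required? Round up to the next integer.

n = (z_{α/2} + z_β)² · (σ₁² + σ₂²) / δ²
  = (1.645 + 1.282)² · (2·5² = 50) / 3.7²
  = 8.5673 · 50 / 13.69
  = 31.29
Round up → n = 32 per group.

n = 32 per group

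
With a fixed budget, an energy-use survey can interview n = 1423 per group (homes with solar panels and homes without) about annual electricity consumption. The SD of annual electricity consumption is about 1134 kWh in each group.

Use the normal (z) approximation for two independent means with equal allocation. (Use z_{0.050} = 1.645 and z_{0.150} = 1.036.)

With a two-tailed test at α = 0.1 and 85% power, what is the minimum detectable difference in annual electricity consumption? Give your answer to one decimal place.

δ = (z_{α/2} + z_β) · √((σ₁²+σ₂²)/n)
  = (1.645 + 1.036) · √(2571912/1423)
  = 2.681 · √1807.4
  = 2.681 · 42.5134
  = 113.9784

Minimum detectable difference ≈ 114.0 kWh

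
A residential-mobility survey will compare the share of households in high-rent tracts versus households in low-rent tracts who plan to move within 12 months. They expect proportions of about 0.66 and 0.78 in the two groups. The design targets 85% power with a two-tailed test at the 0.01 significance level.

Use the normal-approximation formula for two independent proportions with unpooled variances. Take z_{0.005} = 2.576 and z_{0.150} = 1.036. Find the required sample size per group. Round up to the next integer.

n = (z_{α/2} + z_β)² · [p₁(1−p₁) + p₂(1−p₂)] / (p₁ − p₂)²
  = (2.576 + 1.036)² · (0.66·0.34 + 0.78·0.22) / (-0.12)²
  = (3.612)² · (0.2244 + 0.1716) / 0.0144
  = 13.0465 · 0.3960 / 0.0144
  = 358.78
Round up → n = 359 per group.

n = 359 per group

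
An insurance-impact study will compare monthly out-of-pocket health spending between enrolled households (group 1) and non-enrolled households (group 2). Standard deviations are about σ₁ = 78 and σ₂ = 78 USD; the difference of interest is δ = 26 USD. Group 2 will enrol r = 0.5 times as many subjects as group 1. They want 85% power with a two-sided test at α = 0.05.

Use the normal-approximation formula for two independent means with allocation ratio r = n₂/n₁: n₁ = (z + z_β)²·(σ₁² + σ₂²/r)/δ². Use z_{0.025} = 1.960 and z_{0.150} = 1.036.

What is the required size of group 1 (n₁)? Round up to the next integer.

n₁ = 243

n₁ = (z_{α/2} + z_β)² · (σ₁² + σ₂²/r) / δ²
   = (1.960 + 1.036)² · (78² + 78²/0.5) / 26²
   = 8.9760 · (6084 + 12168) / 676
   = 8.9760 · 18252 / 676
   = 242.35
Round up → n₁ = 243; n₂ = r·n₁ = 0.5 × 243 = 122.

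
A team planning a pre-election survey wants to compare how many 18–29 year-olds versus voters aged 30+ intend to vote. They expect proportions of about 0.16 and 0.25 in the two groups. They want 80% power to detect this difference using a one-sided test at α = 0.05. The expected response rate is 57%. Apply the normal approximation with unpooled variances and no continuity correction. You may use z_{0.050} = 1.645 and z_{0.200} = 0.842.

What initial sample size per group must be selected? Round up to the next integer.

n = 432 per group

n = (z_α + z_β)² · [p₁(1−p₁) + p₂(1−p₂)] / (p₁ − p₂)²
  = (1.645 + 0.842)² · (0.16·0.84 + 0.25·0.75) / (-0.09)²
  = (2.487)² · (0.1344 + 0.1875) / 0.0081
  = 6.1852 · 0.3219 / 0.0081
  = 245.80
Adjust for 57% response: 245.80 / 0.57 = 431.23.
Round up → n = 432 per group.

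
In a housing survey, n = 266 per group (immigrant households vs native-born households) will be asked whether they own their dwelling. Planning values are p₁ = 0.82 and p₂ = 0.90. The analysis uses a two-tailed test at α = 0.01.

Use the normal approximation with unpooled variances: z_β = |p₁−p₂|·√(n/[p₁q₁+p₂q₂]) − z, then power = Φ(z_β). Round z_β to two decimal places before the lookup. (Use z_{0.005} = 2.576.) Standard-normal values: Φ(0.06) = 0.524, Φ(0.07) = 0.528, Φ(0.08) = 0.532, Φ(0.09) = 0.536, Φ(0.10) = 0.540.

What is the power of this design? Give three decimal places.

z_β = |p₁−p₂|·√(n/[p₁q₁+p₂q₂]) − z_{α/2}
    = 0.08 · √(266/0.2376) − 2.576
    = 0.08 · 33.4594 − 2.576
    = 2.6767 − 2.576 = 0.1007 → 0.10
Power = Φ(0.10) = 0.540.

Power ≈ 0.540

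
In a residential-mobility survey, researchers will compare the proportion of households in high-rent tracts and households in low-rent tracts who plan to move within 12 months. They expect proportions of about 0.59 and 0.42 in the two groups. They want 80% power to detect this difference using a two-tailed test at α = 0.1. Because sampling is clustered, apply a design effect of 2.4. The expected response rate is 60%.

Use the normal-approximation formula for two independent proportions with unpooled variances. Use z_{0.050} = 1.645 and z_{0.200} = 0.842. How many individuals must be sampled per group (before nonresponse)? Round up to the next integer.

n = 416 per group

n = (z_{α/2} + z_β)² · [p₁(1−p₁) + p₂(1−p₂)] / (p₁ − p₂)²
  = (1.645 + 0.842)² · (0.59·0.41 + 0.42·0.58) / (0.17)²
  = (2.487)² · (0.2419 + 0.2436) / 0.0289
  = 6.1852 · 0.4855 / 0.0289
  = 103.91
Design effect: 2.4 × 103.91 = 249.38.
Adjust for 60% response: 249.38 / 0.60 = 415.63.
Round up → n = 416 per group.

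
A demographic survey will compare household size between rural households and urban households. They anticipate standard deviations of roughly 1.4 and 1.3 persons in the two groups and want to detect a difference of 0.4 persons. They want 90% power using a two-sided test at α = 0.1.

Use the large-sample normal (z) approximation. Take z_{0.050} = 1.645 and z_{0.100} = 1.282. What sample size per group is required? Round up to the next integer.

n = 196 per group

n = (z_{α/2} + z_β)² · (σ₁² + σ₂²) / δ²
  = (1.645 + 1.282)² · (1.4² + 1.3² = 3.65) / 0.4²
  = 8.5673 · 3.65 / 0.16
  = 195.44
Round up → n = 196 per group.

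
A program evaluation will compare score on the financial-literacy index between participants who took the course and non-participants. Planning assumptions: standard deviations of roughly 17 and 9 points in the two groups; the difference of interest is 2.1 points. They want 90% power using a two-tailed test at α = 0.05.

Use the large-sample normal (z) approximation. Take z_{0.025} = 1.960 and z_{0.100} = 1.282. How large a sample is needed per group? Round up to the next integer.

n = (z_{α/2} + z_β)² · (σ₁² + σ₂²) / δ²
  = (1.960 + 1.282)² · (17² + 9² = 370) / 2.1²
  = 10.5106 · 370 / 4.41
  = 881.84
Round up → n = 882 per group.

n = 882 per group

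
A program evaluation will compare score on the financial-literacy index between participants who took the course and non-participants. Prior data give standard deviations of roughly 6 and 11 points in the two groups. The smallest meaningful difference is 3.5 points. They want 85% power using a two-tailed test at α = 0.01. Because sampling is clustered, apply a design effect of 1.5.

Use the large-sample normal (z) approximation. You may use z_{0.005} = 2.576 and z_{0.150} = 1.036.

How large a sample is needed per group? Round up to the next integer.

n = (z_{α/2} + z_β)² · (σ₁² + σ₂²) / δ²
  = (2.576 + 1.036)² · (6² + 11² = 157) / 3.5²
  = 13.0465 · 157 / 12.25
  = 167.21
Design effect: 1.5 × 167.21 = 250.81.
Round up → n = 251 per group.

n = 251 per group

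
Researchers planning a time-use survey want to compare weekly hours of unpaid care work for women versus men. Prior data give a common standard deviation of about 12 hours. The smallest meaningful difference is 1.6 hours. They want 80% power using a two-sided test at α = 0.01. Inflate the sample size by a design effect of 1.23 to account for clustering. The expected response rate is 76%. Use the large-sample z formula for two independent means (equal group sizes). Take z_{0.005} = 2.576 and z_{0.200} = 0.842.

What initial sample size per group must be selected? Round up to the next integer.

n = 2128 per group

n = (z_{α/2} + z_β)² · (σ₁² + σ₂²) / δ²
  = (2.576 + 0.842)² · (2·12² = 288) / 1.6²
  = 11.6827 · 288 / 2.56
  = 1314.31
Design effect: 1.23 × 1314.31 = 1616.60.
Adjust for 76% response: 1616.60 / 0.76 = 2127.10.
Round up → n = 2128 per group.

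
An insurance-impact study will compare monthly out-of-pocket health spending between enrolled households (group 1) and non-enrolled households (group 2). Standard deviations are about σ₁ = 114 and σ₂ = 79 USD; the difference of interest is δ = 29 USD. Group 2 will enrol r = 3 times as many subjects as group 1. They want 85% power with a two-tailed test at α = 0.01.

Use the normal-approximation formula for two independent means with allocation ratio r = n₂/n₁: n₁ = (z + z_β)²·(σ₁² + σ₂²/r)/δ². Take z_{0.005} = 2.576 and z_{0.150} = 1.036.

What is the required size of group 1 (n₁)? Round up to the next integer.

n₁ = 234

n₁ = (z_{α/2} + z_β)² · (σ₁² + σ₂²/r) / δ²
   = (2.576 + 1.036)² · (114² + 79²/3) / 29²
   = 13.0465 · (12996 + 2080.3) / 841
   = 13.0465 · 15076.3 / 841
   = 233.88
Round up → n₁ = 234; n₂ = r·n₁ = 3 × 234 = 702.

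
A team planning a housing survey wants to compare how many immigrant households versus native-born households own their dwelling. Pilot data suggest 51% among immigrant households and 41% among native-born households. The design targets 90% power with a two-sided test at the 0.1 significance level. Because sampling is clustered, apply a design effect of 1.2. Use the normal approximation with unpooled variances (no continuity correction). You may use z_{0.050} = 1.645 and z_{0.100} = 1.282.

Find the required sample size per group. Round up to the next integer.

n = (z_{α/2} + z_β)² · [p₁(1−p₁) + p₂(1−p₂)] / (p₁ − p₂)²
  = (1.645 + 1.282)² · (0.51·0.49 + 0.41·0.59) / (0.10)²
  = (2.927)² · (0.2499 + 0.2419) / 0.0100
  = 8.5673 · 0.4918 / 0.0100
  = 421.34
Design effect: 1.2 × 421.34 = 505.61.
Round up → n = 506 per group.

n = 506 per group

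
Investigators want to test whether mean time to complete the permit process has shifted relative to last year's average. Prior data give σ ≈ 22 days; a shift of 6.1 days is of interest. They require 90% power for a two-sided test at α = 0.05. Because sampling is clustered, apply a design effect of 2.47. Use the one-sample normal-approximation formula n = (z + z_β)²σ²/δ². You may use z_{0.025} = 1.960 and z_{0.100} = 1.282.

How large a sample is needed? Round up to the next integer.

n = 338

n = (z_{α/2} + z_β)² · σ² / δ²
  = (1.960 + 1.282)² · 22² / 6.1²
  = 10.5106 · 484 / 37.21
  = 136.71
Design effect: 2.47 × 136.71 = 337.68.
Round up → n = 338.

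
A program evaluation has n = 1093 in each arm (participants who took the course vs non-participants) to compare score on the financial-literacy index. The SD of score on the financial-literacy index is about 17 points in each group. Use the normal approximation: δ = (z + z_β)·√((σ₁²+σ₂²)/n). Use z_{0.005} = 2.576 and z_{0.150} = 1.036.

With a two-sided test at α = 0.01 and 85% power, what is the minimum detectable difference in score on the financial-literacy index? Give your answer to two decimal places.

Minimum detectable difference ≈ 2.63 points

δ = (z_{α/2} + z_β) · √((σ₁²+σ₂²)/n)
  = (2.576 + 1.036) · √(578/1093)
  = 3.612 · √0.52882
  = 3.612 · 0.7272
  = 2.6266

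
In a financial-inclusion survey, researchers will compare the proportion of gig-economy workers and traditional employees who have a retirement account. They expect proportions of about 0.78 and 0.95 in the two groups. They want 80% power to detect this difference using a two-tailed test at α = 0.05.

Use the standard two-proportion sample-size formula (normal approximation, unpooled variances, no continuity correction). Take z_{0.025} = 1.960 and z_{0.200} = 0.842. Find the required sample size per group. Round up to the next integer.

n = 60 per group

n = (z_{α/2} + z_β)² · [p₁(1−p₁) + p₂(1−p₂)] / (p₁ − p₂)²
  = (1.960 + 0.842)² · (0.78·0.22 + 0.95·0.05) / (-0.17)²
  = (2.802)² · (0.1716 + 0.0475) / 0.0289
  = 7.8512 · 0.2191 / 0.0289
  = 59.52
Round up → n = 60 per group.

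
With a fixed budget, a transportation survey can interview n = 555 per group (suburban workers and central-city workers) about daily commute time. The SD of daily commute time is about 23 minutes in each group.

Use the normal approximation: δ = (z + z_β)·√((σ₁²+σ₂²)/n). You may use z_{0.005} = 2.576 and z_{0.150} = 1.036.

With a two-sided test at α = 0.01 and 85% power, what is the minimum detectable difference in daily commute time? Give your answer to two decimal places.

δ = (z_{α/2} + z_β) · √((σ₁²+σ₂²)/n)
  = (2.576 + 1.036) · √(1058/555)
  = 3.612 · √1.9063
  = 3.612 · 1.3807
  = 4.9871

Minimum detectable difference ≈ 4.99 minutes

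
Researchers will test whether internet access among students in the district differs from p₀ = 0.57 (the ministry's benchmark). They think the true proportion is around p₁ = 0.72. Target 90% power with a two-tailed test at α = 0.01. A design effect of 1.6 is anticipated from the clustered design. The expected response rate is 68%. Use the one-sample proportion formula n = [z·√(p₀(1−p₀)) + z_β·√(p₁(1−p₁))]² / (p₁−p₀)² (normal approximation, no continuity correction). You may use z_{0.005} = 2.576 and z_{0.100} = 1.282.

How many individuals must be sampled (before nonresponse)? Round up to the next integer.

n = [z_{α/2}·√(p₀q₀) + z_β·√(p₁q₁)]² / (p₁ − p₀)²
  = [2.576·√(0.57·0.43) + 1.282·√(0.72·0.28)]² / (0.15)²
  = [2.576·0.4951 + 1.282·0.4490]² / 0.0225
  = [1.8509]² / 0.0225
  = 152.26
Design effect: 1.6 × 152.26 = 243.62.
Adjust for 68% response: 243.62 / 0.68 = 358.27.
Round up → n = 359.

n = 359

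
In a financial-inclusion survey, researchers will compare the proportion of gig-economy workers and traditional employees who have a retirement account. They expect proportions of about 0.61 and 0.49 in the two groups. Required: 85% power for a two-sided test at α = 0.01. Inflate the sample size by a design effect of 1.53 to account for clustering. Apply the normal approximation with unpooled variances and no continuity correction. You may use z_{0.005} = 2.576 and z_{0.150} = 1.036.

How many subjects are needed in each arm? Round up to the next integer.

n = (z_{α/2} + z_β)² · [p₁(1−p₁) + p₂(1−p₂)] / (p₁ − p₂)²
  = (2.576 + 1.036)² · (0.61·0.39 + 0.49·0.51) / (0.12)²
  = (3.612)² · (0.2379 + 0.2499) / 0.0144
  = 13.0465 · 0.4878 / 0.0144
  = 441.95
Design effect: 1.53 × 441.95 = 676.19.
Round up → n = 677 per group.

n = 677 per group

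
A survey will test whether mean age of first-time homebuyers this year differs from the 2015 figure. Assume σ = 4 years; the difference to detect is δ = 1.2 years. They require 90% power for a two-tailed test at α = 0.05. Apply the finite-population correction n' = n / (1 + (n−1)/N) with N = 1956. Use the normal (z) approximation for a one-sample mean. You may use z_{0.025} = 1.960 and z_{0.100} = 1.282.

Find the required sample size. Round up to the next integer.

n = 111

n = (z_{α/2} + z_β)² · σ² / δ²
  = (1.960 + 1.282)² · 4² / 1.2²
  = 10.5106 · 16 / 1.44
  = 116.78
Finite-population correction (N = 1956): 116.78 / (1 + (116.78 − 1)/1956) = 110.26.
Round up → n = 111.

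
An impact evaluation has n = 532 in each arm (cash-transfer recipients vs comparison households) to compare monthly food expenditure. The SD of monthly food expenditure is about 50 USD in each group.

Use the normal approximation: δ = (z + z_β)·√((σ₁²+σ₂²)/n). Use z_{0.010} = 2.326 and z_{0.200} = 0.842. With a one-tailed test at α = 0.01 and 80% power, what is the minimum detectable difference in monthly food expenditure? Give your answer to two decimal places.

Minimum detectable difference ≈ 9.71 USD

δ = (z_α + z_β) · √((σ₁²+σ₂²)/n)
  = (2.326 + 0.842) · √(5000/532)
  = 3.168 · √9.3985
  = 3.168 · 3.0657
  = 9.7121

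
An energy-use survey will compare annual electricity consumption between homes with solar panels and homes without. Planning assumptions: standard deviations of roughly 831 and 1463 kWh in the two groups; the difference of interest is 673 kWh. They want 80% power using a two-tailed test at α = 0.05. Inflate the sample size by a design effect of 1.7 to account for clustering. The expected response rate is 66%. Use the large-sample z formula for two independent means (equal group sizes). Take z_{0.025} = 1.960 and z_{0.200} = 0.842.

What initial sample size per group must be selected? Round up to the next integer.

n = (z_{α/2} + z_β)² · (σ₁² + σ₂²) / δ²
  = (1.960 + 0.842)² · (831² + 1463² = 2830930) / 673²
  = 7.8512 · 2830930 / 452929
  = 49.07
Design effect: 1.7 × 49.07 = 83.42.
Adjust for 66% response: 83.42 / 0.66 = 126.40.
Round up → n = 127 per group.

n = 127 per group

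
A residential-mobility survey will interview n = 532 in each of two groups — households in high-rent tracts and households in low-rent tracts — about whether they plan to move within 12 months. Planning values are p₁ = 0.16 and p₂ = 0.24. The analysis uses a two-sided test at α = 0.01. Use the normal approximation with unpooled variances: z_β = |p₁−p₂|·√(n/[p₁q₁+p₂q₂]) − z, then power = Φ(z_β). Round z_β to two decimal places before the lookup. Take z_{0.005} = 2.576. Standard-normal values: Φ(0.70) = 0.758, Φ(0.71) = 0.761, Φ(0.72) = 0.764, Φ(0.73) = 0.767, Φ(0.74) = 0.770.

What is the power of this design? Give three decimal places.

z_β = |p₁−p₂|·√(n/[p₁q₁+p₂q₂]) − z_{α/2}
    = 0.08 · √(532/0.3168) − 2.576
    = 0.08 · 40.9792 − 2.576
    = 3.2783 − 2.576 = 0.7023 → 0.70
Power = Φ(0.70) = 0.758.

Power ≈ 0.758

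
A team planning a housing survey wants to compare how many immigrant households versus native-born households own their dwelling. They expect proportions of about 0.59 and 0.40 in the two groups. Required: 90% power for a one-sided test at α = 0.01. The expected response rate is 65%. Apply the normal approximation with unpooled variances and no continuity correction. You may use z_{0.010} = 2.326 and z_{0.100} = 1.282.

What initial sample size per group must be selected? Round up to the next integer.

n = 268 per group

n = (z_α + z_β)² · [p₁(1−p₁) + p₂(1−p₂)] / (p₁ − p₂)²
  = (2.326 + 1.282)² · (0.59·0.41 + 0.40·0.60) / (0.19)²
  = (3.608)² · (0.2419 + 0.2400) / 0.0361
  = 13.0177 · 0.4819 / 0.0361
  = 173.77
Adjust for 65% response: 173.77 / 0.65 = 267.34.
Round up → n = 268 per group.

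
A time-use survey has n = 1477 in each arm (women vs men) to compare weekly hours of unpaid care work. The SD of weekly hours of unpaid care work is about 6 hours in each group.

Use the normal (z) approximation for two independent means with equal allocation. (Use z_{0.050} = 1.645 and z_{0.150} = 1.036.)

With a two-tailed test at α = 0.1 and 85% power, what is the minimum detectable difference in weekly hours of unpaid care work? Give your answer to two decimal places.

δ = (z_{α/2} + z_β) · √((σ₁²+σ₂²)/n)
  = (1.645 + 1.036) · √(72/1477)
  = 2.681 · √0.04875
  = 2.681 · 0.2208
  = 0.5919

Minimum detectable difference ≈ 0.59 hours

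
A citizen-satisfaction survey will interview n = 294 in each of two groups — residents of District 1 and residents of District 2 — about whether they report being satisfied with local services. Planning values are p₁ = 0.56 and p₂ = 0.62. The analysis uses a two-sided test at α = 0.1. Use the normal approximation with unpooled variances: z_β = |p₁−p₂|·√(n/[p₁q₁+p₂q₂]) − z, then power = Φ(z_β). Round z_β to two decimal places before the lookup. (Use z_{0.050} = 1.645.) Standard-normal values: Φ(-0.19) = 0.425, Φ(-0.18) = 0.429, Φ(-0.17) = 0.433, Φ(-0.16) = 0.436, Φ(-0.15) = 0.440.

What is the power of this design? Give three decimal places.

z_β = |p₁−p₂|·√(n/[p₁q₁+p₂q₂]) − z_{α/2}
    = 0.06 · √(294/0.4820) − 1.645
    = 0.06 · 24.6973 − 1.645
    = 1.4818 − 1.645 = -0.1632 → -0.16
Power = Φ(-0.16) = 0.436.

Power ≈ 0.436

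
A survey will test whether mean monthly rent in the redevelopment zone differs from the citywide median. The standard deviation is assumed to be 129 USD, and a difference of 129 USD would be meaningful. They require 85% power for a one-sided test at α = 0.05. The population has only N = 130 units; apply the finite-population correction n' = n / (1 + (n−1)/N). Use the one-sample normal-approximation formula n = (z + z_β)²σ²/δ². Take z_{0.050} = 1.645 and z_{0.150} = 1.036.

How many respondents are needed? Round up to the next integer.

n = (z_α + z_β)² · σ² / δ²
  = (1.645 + 1.036)² · 129² / 129²
  = 7.1878 · 16641 / 16641
  = 7.19
Finite-population correction (N = 130): 7.19 / (1 + (7.19 − 1)/130) = 6.86.
Round up → n = 7.

n = 7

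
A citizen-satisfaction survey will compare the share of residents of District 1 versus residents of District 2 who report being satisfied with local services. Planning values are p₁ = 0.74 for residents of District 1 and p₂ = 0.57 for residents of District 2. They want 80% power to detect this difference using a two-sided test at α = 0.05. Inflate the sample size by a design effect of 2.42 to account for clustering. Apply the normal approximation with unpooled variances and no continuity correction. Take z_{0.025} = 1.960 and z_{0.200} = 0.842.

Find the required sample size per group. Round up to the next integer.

n = (z_{α/2} + z_β)² · [p₁(1−p₁) + p₂(1−p₂)] / (p₁ − p₂)²
  = (1.960 + 0.842)² · (0.74·0.26 + 0.57·0.43) / (0.17)²
  = (2.802)² · (0.1924 + 0.2451) / 0.0289
  = 7.8512 · 0.4375 / 0.0289
  = 118.85
Design effect: 2.42 × 118.85 = 287.63.
Round up → n = 288 per group.

n = 288 per group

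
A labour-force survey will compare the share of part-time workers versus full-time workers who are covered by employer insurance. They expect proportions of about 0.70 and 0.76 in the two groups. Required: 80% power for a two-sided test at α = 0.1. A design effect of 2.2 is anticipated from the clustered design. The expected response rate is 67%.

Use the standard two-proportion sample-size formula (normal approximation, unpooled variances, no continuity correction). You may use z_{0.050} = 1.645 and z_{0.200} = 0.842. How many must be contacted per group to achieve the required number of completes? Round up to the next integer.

n = (z_{α/2} + z_β)² · [p₁(1−p₁) + p₂(1−p₂)] / (p₁ − p₂)²
  = (1.645 + 0.842)² · (0.70·0.30 + 0.76·0.24) / (-0.06)²
  = (2.487)² · (0.2100 + 0.1824) / 0.0036
  = 6.1852 · 0.3924 / 0.0036
  = 674.18
Design effect: 2.2 × 674.18 = 1483.20.
Adjust for 67% response: 1483.20 / 0.67 = 2213.74.
Round up → n = 2214 per group.

n = 2214 per group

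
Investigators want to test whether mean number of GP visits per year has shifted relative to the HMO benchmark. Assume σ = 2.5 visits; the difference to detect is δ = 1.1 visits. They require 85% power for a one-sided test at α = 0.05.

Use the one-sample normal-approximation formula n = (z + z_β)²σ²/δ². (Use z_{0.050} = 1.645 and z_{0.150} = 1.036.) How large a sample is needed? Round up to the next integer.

n = 38

n = (z_α + z_β)² · σ² / δ²
  = (1.645 + 1.036)² · 2.5² / 1.1²
  = 7.1878 · 6.25 / 1.21
  = 37.13
Round up → n = 38.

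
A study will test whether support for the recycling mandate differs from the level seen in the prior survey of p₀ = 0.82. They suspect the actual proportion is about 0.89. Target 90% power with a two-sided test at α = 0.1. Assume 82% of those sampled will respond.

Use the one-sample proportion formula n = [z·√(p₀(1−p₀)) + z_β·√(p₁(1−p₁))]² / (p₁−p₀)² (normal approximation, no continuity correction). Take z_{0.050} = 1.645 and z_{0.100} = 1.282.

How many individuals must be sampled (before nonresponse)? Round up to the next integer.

n = [z_{α/2}·√(p₀q₀) + z_β·√(p₁q₁)]² / (p₁ − p₀)²
  = [1.645·√(0.82·0.18) + 1.282·√(0.89·0.11)]² / (0.07)²
  = [1.645·0.3842 + 1.282·0.3129]² / 0.0049
  = [1.0331]² / 0.0049
  = 217.82
Adjust for 82% response: 217.82 / 0.82 = 265.64.
Round up → n = 266.

n = 266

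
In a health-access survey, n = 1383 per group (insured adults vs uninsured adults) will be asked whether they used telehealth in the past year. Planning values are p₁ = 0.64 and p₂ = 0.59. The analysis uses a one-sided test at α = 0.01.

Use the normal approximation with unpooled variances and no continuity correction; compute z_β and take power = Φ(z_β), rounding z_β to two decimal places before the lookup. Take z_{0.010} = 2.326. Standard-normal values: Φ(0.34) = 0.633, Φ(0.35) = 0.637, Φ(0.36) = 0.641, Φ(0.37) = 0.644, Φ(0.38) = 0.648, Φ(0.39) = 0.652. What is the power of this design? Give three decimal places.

z_β = |p₁−p₂|·√(n/[p₁q₁+p₂q₂]) − z_α
    = 0.05 · √(1383/0.4723) − 2.326
    = 0.05 · 54.1131 − 2.326
    = 2.7057 − 2.326 = 0.3797 → 0.38
Power = Φ(0.38) = 0.648.

Power ≈ 0.648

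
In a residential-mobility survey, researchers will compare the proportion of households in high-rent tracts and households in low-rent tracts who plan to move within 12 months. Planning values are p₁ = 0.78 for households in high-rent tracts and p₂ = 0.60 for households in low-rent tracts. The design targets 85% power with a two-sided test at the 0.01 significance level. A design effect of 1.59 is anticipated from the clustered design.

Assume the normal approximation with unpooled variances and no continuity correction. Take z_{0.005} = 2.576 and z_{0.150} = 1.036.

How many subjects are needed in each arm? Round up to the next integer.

n = 264 per group

n = (z_{α/2} + z_β)² · [p₁(1−p₁) + p₂(1−p₂)] / (p₁ − p₂)²
  = (2.576 + 1.036)² · (0.78·0.22 + 0.60·0.40) / (0.18)²
  = (3.612)² · (0.1716 + 0.2400) / 0.0324
  = 13.0465 · 0.4116 / 0.0324
  = 165.74
Design effect: 1.59 × 165.74 = 263.53.
Round up → n = 264 per group.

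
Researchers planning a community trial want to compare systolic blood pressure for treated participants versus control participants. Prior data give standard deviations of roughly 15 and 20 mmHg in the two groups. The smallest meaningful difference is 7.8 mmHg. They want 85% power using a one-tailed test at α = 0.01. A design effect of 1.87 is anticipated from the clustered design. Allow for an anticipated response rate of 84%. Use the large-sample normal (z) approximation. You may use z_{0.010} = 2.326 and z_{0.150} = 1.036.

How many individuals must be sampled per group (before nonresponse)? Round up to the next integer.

n = 259 per group

n = (z_α + z_β)² · (σ₁² + σ₂²) / δ²
  = (2.326 + 1.036)² · (15² + 20² = 625) / 7.8²
  = 11.3030 · 625 / 60.84
  = 116.11
Design effect: 1.87 × 116.11 = 217.13.
Adjust for 84% response: 217.13 / 0.84 = 258.49.
Round up → n = 259 per group.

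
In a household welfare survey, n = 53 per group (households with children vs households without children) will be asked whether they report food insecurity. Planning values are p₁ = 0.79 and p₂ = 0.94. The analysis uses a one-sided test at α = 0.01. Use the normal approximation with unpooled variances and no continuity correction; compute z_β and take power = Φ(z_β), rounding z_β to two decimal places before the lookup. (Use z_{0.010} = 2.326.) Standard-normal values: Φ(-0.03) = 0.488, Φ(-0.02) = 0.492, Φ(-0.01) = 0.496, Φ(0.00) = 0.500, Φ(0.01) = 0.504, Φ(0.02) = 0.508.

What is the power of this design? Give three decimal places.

z_β = |p₁−p₂|·√(n/[p₁q₁+p₂q₂]) − z_α
    = 0.15 · √(53/0.2223) − 2.326
    = 0.15 · 15.4407 − 2.326
    = 2.3161 − 2.326 = -0.0099 → -0.01
Power = Φ(-0.01) = 0.496.

Power ≈ 0.496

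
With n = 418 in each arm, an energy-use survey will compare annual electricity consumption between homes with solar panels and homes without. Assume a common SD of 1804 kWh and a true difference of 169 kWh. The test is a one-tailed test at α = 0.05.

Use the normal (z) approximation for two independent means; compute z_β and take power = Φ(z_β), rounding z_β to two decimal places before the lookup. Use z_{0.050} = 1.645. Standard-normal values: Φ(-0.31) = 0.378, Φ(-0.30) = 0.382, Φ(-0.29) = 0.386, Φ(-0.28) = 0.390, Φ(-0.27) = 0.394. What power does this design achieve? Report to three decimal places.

Power ≈ 0.386

z_β = δ·√(n/(σ₁²+σ₂²)) − z_α
    = 169 · √(418/6508832) − 1.645
    = 169 · 0.00801 − 1.645
    = 1.3543 − 1.645 = -0.2907 → -0.29
Power = Φ(-0.29) = 0.386.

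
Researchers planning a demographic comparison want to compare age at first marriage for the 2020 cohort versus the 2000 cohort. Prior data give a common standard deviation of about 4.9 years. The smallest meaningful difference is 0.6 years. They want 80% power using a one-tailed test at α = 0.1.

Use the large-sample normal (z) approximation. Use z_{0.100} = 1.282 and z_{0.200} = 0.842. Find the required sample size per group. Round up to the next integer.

n = (z_α + z_β)² · (σ₁² + σ₂²) / δ²
  = (1.282 + 0.842)² · (2·4.9² = 48.02) / 0.6²
  = 4.5114 · 48.02 / 0.36
  = 601.77
Round up → n = 602 per group.

n = 602 per group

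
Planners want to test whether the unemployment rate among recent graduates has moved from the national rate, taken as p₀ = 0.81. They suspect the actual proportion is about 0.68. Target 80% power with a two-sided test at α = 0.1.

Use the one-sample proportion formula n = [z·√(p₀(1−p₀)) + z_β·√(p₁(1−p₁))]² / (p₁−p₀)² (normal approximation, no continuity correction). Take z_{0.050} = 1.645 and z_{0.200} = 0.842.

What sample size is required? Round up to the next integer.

n = [z_{α/2}·√(p₀q₀) + z_β·√(p₁q₁)]² / (p₁ − p₀)²
  = [1.645·√(0.81·0.19) + 0.842·√(0.68·0.32)]² / (-0.13)²
  = [1.645·0.3923 + 0.842·0.4665]² / 0.0169
  = [1.0381]² / 0.0169
  = 63.77
Round up → n = 64.

n = 64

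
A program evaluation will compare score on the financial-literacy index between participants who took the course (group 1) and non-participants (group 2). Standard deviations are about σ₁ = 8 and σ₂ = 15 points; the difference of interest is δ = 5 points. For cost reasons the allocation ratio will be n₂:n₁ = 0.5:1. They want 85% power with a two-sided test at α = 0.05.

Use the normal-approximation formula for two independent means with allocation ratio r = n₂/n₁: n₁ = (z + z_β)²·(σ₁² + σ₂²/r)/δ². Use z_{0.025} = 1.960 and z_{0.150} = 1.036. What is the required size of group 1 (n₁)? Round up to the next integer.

n₁ = (z_{α/2} + z_β)² · (σ₁² + σ₂²/r) / δ²
   = (1.960 + 1.036)² · (8² + 15²/0.5) / 5²
   = 8.9760 · (64 + 450) / 25
   = 8.9760 · 514 / 25
   = 184.55
Round up → n₁ = 185; n₂ = r·n₁ = 0.5 × 185 = 93.

n₁ = 185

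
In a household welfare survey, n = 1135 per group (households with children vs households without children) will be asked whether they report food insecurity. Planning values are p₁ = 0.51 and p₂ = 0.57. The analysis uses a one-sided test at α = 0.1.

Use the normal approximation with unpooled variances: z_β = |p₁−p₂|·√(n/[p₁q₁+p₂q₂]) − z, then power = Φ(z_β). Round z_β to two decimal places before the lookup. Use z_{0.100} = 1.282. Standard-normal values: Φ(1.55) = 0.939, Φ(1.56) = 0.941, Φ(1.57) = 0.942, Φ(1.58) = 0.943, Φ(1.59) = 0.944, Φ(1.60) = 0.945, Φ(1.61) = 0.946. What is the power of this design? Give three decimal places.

z_β = |p₁−p₂|·√(n/[p₁q₁+p₂q₂]) − z_α
    = 0.06 · √(1135/0.4950) − 1.282
    = 0.06 · 47.8845 − 1.282
    = 2.8731 − 1.282 = 1.5911 → 1.59
Power = Φ(1.59) = 0.944.

Power ≈ 0.944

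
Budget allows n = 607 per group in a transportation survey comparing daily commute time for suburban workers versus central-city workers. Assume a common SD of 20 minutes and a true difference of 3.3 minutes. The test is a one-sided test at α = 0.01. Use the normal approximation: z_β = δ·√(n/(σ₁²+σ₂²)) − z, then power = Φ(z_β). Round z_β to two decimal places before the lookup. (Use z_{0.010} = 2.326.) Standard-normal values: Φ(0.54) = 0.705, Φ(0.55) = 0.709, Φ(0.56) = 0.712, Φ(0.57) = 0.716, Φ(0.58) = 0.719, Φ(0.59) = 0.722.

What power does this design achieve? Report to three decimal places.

Power ≈ 0.709

z_β = δ·√(n/(σ₁²+σ₂²)) − z_α
    = 3.3 · √(607/800) − 2.326
    = 3.3 · 0.87106 − 2.326
    = 2.8745 − 2.326 = 0.5485 → 0.55
Power = Φ(0.55) = 0.709.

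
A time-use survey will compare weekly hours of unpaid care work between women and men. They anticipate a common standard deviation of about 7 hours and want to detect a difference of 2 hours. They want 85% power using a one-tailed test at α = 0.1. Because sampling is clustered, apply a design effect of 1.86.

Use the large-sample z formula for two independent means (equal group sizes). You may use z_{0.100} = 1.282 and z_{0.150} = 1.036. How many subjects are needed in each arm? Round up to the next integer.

n = (z_α + z_β)² · (σ₁² + σ₂²) / δ²
  = (1.282 + 1.036)² · (2·7² = 98) / 2²
  = 5.3731 · 98 / 4
  = 131.64
Design effect: 1.86 × 131.64 = 244.85.
Round up → n = 245 per group.

n = 245 per group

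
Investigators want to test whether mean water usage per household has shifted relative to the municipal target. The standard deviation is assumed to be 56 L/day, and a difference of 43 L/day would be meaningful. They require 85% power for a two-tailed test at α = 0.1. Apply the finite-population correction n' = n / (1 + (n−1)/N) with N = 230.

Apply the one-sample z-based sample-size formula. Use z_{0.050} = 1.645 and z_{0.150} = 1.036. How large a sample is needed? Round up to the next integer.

n = (z_{α/2} + z_β)² · σ² / δ²
  = (1.645 + 1.036)² · 56² / 43²
  = 7.1878 · 3136 / 1849
  = 12.19
Finite-population correction (N = 230): 12.19 / (1 + (12.19 − 1)/230) = 11.63.
Round up → n = 12.

n = 12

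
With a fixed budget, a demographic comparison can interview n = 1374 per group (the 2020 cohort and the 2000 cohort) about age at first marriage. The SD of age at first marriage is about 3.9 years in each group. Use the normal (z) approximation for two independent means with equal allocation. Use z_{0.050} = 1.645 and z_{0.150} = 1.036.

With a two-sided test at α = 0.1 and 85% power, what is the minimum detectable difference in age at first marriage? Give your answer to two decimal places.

Minimum detectable difference ≈ 0.40 years

δ = (z_{α/2} + z_β) · √((σ₁²+σ₂²)/n)
  = (1.645 + 1.036) · √(30.42/1374)
  = 2.681 · √0.02214
  = 2.681 · 0.1488
  = 0.3989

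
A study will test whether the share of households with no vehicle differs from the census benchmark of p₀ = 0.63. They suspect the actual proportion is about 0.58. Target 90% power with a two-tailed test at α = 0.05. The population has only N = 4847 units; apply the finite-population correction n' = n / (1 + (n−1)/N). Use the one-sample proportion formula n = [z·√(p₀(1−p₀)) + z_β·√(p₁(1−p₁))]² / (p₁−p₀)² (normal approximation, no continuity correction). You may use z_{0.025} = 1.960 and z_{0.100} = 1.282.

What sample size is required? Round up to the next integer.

n = [z_{α/2}·√(p₀q₀) + z_β·√(p₁q₁)]² / (p₁ − p₀)²
  = [1.960·√(0.63·0.37) + 1.282·√(0.58·0.42)]² / (-0.05)²
  = [1.960·0.4828 + 1.282·0.4936]² / 0.0025
  = [1.5790]² / 0.0025
  = 997.34
Finite-population correction (N = 4847): 997.34 / (1 + (997.34 − 1)/4847) = 827.29.
Round up → n = 828.

n = 828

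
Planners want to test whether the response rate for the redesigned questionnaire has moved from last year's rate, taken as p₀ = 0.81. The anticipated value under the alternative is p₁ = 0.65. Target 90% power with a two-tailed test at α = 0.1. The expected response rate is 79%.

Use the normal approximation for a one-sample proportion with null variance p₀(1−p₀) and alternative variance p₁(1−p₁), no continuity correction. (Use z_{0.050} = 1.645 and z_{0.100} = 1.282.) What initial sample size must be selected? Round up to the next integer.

n = [z_{α/2}·√(p₀q₀) + z_β·√(p₁q₁)]² / (p₁ − p₀)²
  = [1.645·√(0.81·0.19) + 1.282·√(0.65·0.35)]² / (-0.16)²
  = [1.645·0.3923 + 1.282·0.4770]² / 0.0256
  = [1.2568]² / 0.0256
  = 61.70
Adjust for 79% response: 61.70 / 0.79 = 78.10.
Round up → n = 79.

n = 79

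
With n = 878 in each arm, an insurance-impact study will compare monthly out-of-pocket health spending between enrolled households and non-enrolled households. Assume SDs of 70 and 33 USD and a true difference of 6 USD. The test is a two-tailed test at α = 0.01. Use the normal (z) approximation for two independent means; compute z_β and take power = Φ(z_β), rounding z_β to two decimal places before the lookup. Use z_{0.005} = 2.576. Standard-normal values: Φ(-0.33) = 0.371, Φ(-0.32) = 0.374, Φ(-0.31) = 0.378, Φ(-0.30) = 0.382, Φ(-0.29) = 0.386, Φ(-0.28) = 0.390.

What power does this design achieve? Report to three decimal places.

z_β = δ·√(n/(σ₁²+σ₂²)) − z_{α/2}
    = 6 · √(878/5989) − 2.576
    = 6 · 0.38289 − 2.576
    = 2.2973 − 2.576 = -0.2787 → -0.28
Power = Φ(-0.28) = 0.390.

Power ≈ 0.390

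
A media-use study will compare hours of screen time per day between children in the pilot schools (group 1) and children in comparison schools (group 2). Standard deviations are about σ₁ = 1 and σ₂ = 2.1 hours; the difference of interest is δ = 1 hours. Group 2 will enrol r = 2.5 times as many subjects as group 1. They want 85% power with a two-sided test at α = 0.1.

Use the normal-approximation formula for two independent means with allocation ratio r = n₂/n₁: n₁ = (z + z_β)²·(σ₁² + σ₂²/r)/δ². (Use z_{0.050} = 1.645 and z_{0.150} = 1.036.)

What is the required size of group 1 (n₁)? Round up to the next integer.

n₁ = (z_{α/2} + z_β)² · (σ₁² + σ₂²/r) / δ²
   = (1.645 + 1.036)² · (1² + 2.1²/2.5) / 1²
   = 7.1878 · (1 + 1.764) / 1
   = 7.1878 · 2.764 / 1
   = 19.87
Round up → n₁ = 20; n₂ = r·n₁ = 2.5 × 20 = 50.

n₁ = 20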